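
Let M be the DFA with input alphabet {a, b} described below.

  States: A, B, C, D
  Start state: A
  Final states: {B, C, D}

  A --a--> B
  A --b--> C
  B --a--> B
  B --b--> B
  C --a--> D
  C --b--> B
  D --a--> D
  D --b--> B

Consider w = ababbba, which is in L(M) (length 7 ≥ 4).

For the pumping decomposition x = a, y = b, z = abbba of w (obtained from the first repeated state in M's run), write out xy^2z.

abbabbba

xy^2z = a·b·b·abbba = abbabbba.
Reading y = b takes M from B back to B, so after x·y·y the machine is still in B, and z then leads to the accepting state B. Hence abbabbba ∈ L(M).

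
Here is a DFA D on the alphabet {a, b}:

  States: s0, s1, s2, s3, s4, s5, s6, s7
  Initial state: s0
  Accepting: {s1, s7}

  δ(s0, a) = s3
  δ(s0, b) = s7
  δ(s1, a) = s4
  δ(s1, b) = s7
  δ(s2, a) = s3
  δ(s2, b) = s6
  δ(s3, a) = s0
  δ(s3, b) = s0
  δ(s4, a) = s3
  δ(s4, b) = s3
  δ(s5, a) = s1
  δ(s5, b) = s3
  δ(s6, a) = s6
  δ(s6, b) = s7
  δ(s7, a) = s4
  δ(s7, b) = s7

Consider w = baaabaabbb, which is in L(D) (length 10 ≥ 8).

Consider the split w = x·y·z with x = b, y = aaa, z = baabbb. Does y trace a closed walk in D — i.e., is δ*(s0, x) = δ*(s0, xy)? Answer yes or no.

Run of D on the first 4 characters of w = b a a a:
  step 0: s0  (start)
  step 1: s7  (read b: s0→s7)
  step 2: s4  (read a: s7→s4)
  step 3: s3  (read a: s4→s3)
  step 4: s0  (read a: s3→s0)

After x (step 1): s7. After xy (step 4): s0.
They differ (s7 ≠ s0), so y is not a cycle from the state after x; this split is not the one the pumping-lemma construction produces, and pumping y need not keep the string in L(D).

no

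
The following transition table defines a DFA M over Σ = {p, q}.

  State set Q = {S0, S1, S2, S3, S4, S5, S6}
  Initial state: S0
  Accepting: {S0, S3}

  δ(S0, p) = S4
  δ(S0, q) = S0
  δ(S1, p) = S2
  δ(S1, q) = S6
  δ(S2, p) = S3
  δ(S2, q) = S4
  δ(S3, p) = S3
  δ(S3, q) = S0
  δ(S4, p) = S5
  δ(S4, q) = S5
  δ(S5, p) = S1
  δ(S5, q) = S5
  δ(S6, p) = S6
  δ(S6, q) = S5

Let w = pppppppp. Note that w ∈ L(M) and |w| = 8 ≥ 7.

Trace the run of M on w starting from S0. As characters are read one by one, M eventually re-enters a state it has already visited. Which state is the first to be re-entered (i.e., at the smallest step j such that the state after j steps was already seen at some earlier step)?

S3

Run of M on w = p p p p p p p p:
  step 0: S0  (start)
  step 1: S4  (read p: S0→S4)
  step 2: S5  (read p: S4→S5)
  step 3: S1  (read p: S5→S1)
  step 4: S2  (read p: S1→S2)
  step 5: S3  (read p: S2→S3)
  step 6: S3  (read p: S3→S3)   ← first repeat (S3 seen earlier)
  step 7: S3  (read p: S3→S3)
  step 8: S3  (read p: S3→S3)

The earliest repeat is at step j = 6: M is in S3, which it already visited at step i = 5.
Since M has 7 states, any run of length ≥ 7 visits 7+1 states, so by pigeonhole some state repeats within the first 7 steps — that repeat gives the pumpable loop.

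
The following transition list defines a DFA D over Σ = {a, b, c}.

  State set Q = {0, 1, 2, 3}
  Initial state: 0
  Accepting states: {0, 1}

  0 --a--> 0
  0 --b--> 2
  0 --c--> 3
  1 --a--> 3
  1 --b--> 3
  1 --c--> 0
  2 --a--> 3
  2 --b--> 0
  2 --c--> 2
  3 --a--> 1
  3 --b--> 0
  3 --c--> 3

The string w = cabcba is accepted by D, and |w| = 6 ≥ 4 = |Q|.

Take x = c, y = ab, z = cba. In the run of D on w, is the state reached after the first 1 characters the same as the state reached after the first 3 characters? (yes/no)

Run of D on the first 3 characters of w = c a b:
  step 0: 0  (start)
  step 1: 3  (read c: 0→3)
  step 2: 1  (read a: 3→1)
  step 3: 3  (read b: 1→3)

After x (step 1): 3. After xy (step 3): 3.
They match, so y = ab drives D around a cycle from 3 back to itself; pumping y any number of times keeps D in 3 before reading z, and xyⁱz ∈ L(D) for every i ≥ 0.

yes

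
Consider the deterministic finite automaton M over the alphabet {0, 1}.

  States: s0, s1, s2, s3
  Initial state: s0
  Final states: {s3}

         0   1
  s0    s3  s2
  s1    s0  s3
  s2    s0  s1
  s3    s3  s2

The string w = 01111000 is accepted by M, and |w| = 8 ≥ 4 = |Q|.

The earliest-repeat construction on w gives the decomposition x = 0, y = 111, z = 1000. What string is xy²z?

xy^2z = 0·111·111·1000 = 01111111000.
Reading y = 111 takes M from s3 back to s3, so after x·y·y the machine is still in s3, and z then leads to the accepting state s3. Hence 01111111000 ∈ L(M).

01111111000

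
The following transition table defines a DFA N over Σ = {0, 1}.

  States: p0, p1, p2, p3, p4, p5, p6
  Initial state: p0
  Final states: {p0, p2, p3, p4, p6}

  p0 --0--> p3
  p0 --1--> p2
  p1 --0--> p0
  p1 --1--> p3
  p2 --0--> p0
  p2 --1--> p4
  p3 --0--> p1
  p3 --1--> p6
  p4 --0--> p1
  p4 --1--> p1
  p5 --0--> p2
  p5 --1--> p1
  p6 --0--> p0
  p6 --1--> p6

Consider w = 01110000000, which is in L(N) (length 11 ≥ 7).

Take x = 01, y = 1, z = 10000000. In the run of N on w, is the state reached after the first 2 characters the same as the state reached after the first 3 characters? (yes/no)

State sequence: p0 -0-> p3 -1-> p6 -1-> p6

After x (step 2): p6. After xy (step 3): p6.
They match, so y = 1 drives N around a cycle from p6 back to itself; pumping y any number of times keeps N in p6 before reading z, and xyⁱz ∈ L(N) for every i ≥ 0.

yes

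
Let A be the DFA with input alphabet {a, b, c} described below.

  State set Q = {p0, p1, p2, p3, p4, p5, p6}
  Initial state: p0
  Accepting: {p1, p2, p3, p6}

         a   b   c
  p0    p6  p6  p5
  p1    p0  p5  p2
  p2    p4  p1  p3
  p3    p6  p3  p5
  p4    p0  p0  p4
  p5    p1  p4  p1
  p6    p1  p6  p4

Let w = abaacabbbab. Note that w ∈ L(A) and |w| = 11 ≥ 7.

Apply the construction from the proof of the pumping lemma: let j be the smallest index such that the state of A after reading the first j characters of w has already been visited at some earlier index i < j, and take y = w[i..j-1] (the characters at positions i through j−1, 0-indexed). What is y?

Run of A on w = a b a a c a b b b a b:
  step 0: p0  (start)
  step 1: p6  (read a: p0→p6)
  step 2: p6  (read b: p6→p6)   ← first repeat (p6 seen earlier)
  step 3: p1  (read a: p6→p1)
  step 4: p0  (read a: p1→p0)
  step 5: p5  (read c: p0→p5)
  step 6: p1  (read a: p5→p1)
  step 7: p5  (read b: p1→p5)
  step 8: p4  (read b: p5→p4)
  step 9: p0  (read b: p4→p0)
  step 10: p6  (read a: p0→p6)
  step 11: p6  (read b: p6→p6)

So i = 1, j = 2, giving x = w[0:1] = a, y = w[1:2] = b, z = w[2:11] = aacabbbab.
Check: |xy| = 2 ≤ 7 and |y| = 1 ≥ 1. Reading y takes A from p6 back to p6, so every xyⁱz is accepted.

b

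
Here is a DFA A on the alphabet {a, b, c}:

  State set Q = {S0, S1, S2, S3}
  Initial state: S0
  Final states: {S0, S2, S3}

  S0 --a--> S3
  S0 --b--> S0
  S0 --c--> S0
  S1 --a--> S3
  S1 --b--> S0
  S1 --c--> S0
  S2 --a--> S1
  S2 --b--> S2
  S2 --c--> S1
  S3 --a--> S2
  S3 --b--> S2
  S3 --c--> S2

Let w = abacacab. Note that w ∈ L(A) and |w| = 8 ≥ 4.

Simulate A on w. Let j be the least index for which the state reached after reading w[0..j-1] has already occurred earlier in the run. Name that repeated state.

Run of A on w = a b a c a c a b:
  step 0: S0  (start)
  step 1: S3  (read a: S0→S3)
  step 2: S2  (read b: S3→S2)
  step 3: S1  (read a: S2→S1)
  step 4: S0  (read c: S1→S0)   ← first repeat (S0 seen earlier)
  step 5: S3  (read a: S0→S3)
  step 6: S2  (read c: S3→S2)
  step 7: S1  (read a: S2→S1)
  step 8: S0  (read b: S1→S0)

The earliest repeat is at step j = 4: A is in S0, which it already visited at step i = 0.

S0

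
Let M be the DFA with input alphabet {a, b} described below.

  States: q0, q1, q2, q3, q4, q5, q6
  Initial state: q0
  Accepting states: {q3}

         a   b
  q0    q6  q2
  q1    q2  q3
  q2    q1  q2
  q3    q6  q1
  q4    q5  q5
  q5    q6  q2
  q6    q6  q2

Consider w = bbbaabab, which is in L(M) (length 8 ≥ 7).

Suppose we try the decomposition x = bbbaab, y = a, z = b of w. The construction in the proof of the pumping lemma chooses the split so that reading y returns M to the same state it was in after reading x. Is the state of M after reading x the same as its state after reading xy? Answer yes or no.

State sequence: q0 -b-> q2 -b-> q2 -b-> q2 -a-> q1 -a-> q2 -b-> q2 -a-> q1

After x (step 6): q2. After xy (step 7): q1.
They differ (q2 ≠ q1), so y is not a cycle from the state after x; this split is not the one the pumping-lemma construction produces, and pumping y need not keep the string in L(M).

no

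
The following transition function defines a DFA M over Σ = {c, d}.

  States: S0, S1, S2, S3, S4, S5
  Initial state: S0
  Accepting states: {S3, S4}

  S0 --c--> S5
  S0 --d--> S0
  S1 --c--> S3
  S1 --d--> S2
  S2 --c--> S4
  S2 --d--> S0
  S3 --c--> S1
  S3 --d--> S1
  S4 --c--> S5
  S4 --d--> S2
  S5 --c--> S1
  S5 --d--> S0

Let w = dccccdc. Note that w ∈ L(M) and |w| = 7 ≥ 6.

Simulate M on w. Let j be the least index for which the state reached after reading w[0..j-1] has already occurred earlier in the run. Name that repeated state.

State sequence: S0 -d-> S0 -c-> S5 -c-> S1 -c-> S3 -c-> S1 -d-> S2 -c-> S4
First repeat at step 1: S0 was already visited.

The earliest repeat is at step j = 1: M is in S0, which it already visited at step i = 0.

S0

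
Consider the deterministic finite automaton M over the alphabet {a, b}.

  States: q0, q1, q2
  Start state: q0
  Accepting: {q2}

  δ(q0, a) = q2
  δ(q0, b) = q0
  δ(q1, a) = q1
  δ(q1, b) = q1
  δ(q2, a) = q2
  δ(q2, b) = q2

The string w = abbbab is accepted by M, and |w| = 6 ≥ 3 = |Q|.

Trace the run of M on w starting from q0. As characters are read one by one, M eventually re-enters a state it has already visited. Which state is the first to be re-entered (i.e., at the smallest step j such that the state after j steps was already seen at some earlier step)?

Run of M on w = a b b b a b:
  step 0: q0  (start)
  step 1: q2  (read a: q0→q2)
  step 2: q2  (read b: q2→q2)   ← first repeat (q2 seen earlier)
  step 3: q2  (read b: q2→q2)
  step 4: q2  (read b: q2→q2)
  step 5: q2  (read a: q2→q2)
  step 6: q2  (read b: q2→q2)

The earliest repeat is at step j = 2: M is in q2, which it already visited at step i = 1.
With |Q| = 3, pigeonhole forces a state repeat no later than step 3; the substring read between the first and second visits to that state can be pumped.

q2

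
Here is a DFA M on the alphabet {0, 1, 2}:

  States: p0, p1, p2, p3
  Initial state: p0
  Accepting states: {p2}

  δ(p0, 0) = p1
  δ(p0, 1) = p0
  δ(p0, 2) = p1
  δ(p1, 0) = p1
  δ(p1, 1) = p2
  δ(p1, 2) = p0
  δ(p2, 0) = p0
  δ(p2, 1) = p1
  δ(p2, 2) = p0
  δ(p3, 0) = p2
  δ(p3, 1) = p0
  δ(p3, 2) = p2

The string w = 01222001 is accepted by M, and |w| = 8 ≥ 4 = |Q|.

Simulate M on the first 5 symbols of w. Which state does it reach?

Run of M on the first 5 characters of w = 0 1 2 2 2:
  step 0: p0  (start)
  step 1: p1  (read 0: p0→p1)
  step 2: p2  (read 1: p1→p2)
  step 3: p0  (read 2: p2→p0)
  step 4: p1  (read 2: p0→p1)
  step 5: p0  (read 2: p1→p0)

After reading 5 characters, M is in state p0.
(This kind of state-tracing is the core of the pumping-lemma construction: with 4 states, pigeonhole forces a repeat within the first 4 steps.)

p0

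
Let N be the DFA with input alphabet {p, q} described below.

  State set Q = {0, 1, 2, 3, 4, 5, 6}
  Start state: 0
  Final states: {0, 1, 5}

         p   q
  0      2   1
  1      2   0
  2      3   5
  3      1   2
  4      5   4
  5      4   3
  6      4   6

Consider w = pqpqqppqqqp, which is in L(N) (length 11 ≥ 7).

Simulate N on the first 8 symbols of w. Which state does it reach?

Run of N on the first 8 characters of w = p q p q q p p q:
  step 0: 0  (start)
  step 1: 2  (read p: 0→2)
  step 2: 5  (read q: 2→5)
  step 3: 4  (read p: 5→4)
  step 4: 4  (read q: 4→4)
  step 5: 4  (read q: 4→4)
  step 6: 5  (read p: 4→5)
  step 7: 4  (read p: 5→4)
  step 8: 4  (read q: 4→4)

After reading 8 characters, N is in state 4.
(This kind of state-tracing is the core of the pumping-lemma construction: with 7 states, pigeonhole forces a repeat within the first 7 steps.)

4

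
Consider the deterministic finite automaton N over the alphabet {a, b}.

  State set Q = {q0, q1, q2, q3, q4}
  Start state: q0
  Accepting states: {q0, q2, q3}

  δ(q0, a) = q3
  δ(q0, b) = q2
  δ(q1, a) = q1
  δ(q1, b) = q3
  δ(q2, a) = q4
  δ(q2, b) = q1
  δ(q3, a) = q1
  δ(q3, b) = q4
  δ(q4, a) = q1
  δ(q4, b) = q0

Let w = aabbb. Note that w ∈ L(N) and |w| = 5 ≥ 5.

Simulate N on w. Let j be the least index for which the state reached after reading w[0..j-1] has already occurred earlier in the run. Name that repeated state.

Run of N on w = a a b b b:
  step 0: q0  (start)
  step 1: q3  (read a: q0→q3)
  step 2: q1  (read a: q3→q1)
  step 3: q3  (read b: q1→q3)   ← first repeat (q3 seen earlier)
  step 4: q4  (read b: q3→q4)
  step 5: q0  (read b: q4→q0)

The earliest repeat is at step j = 3: N is in q3, which it already visited at step i = 1.
Pumping length from the standard proof: p = 5 (the number of states). The repeated state found above gives |xy| = j ≤ 5 and |y| = j − i ≥ 1.

q3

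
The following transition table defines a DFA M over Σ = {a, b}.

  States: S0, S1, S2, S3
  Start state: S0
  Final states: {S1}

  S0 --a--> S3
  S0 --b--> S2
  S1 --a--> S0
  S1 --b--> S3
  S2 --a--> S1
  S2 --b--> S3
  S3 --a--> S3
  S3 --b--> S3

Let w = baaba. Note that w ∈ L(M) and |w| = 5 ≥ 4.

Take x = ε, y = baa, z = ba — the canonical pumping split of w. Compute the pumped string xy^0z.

ba

xy⁰z = xz = ε·ba = ba.
Reading y = baa takes M from S0 back to S0, so after x the machine is still in S0, and z then leads to the accepting state S1. Hence ba ∈ L(M).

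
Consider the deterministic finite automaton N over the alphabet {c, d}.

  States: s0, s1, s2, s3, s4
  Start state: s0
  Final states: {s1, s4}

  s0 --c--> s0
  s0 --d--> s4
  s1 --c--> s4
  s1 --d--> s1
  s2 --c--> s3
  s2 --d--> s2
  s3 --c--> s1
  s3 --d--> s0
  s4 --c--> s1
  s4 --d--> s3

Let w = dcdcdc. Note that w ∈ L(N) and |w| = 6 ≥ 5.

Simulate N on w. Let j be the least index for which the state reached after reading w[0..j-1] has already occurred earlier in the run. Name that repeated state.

Run of N on w = d c d c d c:
  step 0: s0  (start)
  step 1: s4  (read d: s0→s4)
  step 2: s1  (read c: s4→s1)
  step 3: s1  (read d: s1→s1)   ← first repeat (s1 seen earlier)
  step 4: s4  (read c: s1→s4)
  step 5: s3  (read d: s4→s3)
  step 6: s1  (read c: s3→s1)

The earliest repeat is at step j = 3: N is in s1, which it already visited at step i = 2.
Since N has 5 states, any run of length ≥ 5 visits 5+1 states, so by pigeonhole some state repeats within the first 5 steps — that repeat gives the pumpable loop.

s1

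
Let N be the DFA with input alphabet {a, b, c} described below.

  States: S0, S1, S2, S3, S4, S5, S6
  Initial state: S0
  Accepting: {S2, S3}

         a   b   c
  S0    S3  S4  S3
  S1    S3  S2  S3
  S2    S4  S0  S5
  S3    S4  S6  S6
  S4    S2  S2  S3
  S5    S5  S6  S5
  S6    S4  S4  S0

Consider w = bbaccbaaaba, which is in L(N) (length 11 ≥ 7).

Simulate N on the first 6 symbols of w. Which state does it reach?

S4

State sequence: S0 -b-> S4 -b-> S2 -a-> S4 -c-> S3 -c-> S6 -b-> S4

After reading 6 characters, N is in state S4.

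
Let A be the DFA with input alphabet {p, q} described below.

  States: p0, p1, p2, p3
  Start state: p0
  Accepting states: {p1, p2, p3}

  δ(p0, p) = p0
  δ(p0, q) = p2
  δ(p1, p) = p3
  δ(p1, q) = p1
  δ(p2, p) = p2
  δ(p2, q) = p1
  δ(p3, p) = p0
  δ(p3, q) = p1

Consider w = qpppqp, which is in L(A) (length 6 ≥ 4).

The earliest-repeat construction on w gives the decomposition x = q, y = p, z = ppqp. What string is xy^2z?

qppppqp

xy^2z = q·p·p·ppqp = qppppqp.
Reading y = p takes A from p2 back to p2, so after x·y·y the machine is still in p2, and z then leads to the accepting state p3. Hence qppppqp ∈ L(A).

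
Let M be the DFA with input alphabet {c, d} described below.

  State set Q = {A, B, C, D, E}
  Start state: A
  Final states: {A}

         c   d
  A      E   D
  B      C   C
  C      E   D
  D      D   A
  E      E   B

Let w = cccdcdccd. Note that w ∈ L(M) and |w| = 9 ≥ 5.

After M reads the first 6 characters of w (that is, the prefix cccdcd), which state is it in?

D

Run of M on the first 6 characters of w = c c c d c d:
  step 0: A  (start)
  step 1: E  (read c: A→E)
  step 2: E  (read c: E→E)
  step 3: E  (read c: E→E)
  step 4: B  (read d: E→B)
  step 5: C  (read c: B→C)
  step 6: D  (read d: C→D)

After reading 6 characters, M is in state D.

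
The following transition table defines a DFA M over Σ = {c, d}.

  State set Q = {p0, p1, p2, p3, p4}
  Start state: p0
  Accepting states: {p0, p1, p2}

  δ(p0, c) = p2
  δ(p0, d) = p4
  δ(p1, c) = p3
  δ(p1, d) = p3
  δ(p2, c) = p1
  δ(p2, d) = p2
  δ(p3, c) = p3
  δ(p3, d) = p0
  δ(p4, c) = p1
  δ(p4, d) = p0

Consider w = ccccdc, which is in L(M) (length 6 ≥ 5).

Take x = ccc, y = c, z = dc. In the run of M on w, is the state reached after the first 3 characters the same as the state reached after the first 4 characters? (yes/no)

Run of M on the first 4 characters of w = c c c c:
  step 0: p0  (start)
  step 1: p2  (read c: p0→p2)
  step 2: p1  (read c: p2→p1)
  step 3: p3  (read c: p1→p3)
  step 4: p3  (read c: p3→p3)

After x (step 3): p3. After xy (step 4): p3.
They match, so y = c drives M around a cycle from p3 back to itself; pumping y any number of times keeps M in p3 before reading z, and xyⁱz ∈ L(M) for every i ≥ 0.

yes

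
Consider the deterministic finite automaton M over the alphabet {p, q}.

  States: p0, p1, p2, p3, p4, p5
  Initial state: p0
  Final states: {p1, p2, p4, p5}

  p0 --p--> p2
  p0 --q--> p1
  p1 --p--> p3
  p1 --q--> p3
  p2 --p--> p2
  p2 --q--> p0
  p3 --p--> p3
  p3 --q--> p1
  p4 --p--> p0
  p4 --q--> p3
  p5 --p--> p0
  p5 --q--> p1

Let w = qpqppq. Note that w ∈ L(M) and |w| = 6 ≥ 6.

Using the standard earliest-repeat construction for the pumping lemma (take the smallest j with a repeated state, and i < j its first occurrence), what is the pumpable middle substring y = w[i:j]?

pq

State sequence: p0 -q-> p1 -p-> p3 -q-> p1 -p-> p3 -p-> p3 -q-> p1
First repeat at step 3: p1 was already visited.

So i = 1, j = 3, giving x = w[0:1] = q, y = w[1:3] = pq, z = w[3:6] = ppq.
Check: |xy| = 3 ≤ 6 and |y| = 2 ≥ 1. Reading y takes M from p1 back to p1, so every xyⁱz is accepted.
With |Q| = 6, pigeonhole forces a state repeat no later than step 6; the substring read between the first and second visits to that state can be pumped.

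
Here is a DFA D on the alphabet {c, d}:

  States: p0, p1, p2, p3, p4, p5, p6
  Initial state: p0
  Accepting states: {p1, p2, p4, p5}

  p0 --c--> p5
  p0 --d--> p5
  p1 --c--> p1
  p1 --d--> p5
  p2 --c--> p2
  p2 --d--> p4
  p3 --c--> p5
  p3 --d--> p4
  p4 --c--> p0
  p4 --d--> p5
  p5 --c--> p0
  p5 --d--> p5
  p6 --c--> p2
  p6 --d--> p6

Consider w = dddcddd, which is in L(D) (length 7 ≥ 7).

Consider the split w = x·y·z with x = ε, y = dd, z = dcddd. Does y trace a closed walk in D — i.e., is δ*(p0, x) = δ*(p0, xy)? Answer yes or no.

no

State sequence: p0 -d-> p5 -d-> p5

After x (step 0): p0. After xy (step 2): p5.
They differ (p0 ≠ p5), so y is not a cycle from the state after x; this split is not the one the pumping-lemma construction produces, and pumping y need not keep the string in L(D).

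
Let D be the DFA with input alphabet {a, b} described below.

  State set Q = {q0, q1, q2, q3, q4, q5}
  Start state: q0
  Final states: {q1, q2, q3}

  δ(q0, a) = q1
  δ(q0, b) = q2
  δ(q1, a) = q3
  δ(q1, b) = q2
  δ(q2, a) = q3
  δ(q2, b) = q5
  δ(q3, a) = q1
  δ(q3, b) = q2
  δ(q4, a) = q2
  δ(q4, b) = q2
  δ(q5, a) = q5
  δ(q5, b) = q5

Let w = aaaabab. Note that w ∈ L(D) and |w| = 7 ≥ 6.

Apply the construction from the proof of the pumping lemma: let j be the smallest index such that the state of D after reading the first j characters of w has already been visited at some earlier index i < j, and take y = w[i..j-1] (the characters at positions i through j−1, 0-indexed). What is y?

Run of D on w = a a a a b a b:
  step 0: q0  (start)
  step 1: q1  (read a: q0→q1)
  step 2: q3  (read a: q1→q3)
  step 3: q1  (read a: q3→q1)   ← first repeat (q1 seen earlier)
  step 4: q3  (read a: q1→q3)
  step 5: q2  (read b: q3→q2)
  step 6: q3  (read a: q2→q3)
  step 7: q2  (read b: q3→q2)

So i = 1, j = 3, giving x = w[0:1] = a, y = w[1:3] = aa, z = w[3:7] = abab.
Check: |xy| = 3 ≤ 6 and |y| = 2 ≥ 1. Reading y takes D from q1 back to q1, so every xyⁱz is accepted.
Pumping length from the standard proof: p = 6 (the number of states). The repeated state found above gives |xy| = j ≤ 6 and |y| = j − i ≥ 1.

aa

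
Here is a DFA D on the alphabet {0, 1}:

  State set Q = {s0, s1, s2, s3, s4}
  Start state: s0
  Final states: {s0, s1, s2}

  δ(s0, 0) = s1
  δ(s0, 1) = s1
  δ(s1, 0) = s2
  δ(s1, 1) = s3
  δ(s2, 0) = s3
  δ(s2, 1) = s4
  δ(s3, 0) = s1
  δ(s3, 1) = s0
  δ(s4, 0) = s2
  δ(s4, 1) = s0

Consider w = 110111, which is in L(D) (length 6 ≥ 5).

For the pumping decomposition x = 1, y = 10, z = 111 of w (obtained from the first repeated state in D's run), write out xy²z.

11010111

xy^2z = 1·10·10·111 = 11010111.
Reading y = 10 takes D from s1 back to s1, so after x·y·y the machine is still in s1, and z then leads to the accepting state s1. Hence 11010111 ∈ L(D).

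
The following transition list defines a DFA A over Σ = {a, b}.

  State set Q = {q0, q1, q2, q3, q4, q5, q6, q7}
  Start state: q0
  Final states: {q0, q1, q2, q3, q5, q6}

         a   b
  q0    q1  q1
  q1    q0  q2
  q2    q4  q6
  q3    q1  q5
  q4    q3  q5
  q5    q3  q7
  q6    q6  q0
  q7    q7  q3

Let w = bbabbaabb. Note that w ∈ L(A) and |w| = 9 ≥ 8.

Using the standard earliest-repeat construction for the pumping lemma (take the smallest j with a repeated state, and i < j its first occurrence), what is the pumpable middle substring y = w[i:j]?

a

Run of A on w = b b a b b a a b b:
  step 0: q0  (start)
  step 1: q1  (read b: q0→q1)
  step 2: q2  (read b: q1→q2)
  step 3: q4  (read a: q2→q4)
  step 4: q5  (read b: q4→q5)
  step 5: q7  (read b: q5→q7)
  step 6: q7  (read a: q7→q7)   ← first repeat (q7 seen earlier)
  step 7: q7  (read a: q7→q7)
  step 8: q3  (read b: q7→q3)
  step 9: q5  (read b: q3→q5)

So i = 5, j = 6, giving x = w[0:5] = bbabb, y = w[5:6] = a, z = w[6:9] = abb.
Check: |xy| = 6 ≤ 8 and |y| = 1 ≥ 1. Reading y takes A from q7 back to q7, so every xyⁱz is accepted.
Since A has 8 states, any run of length ≥ 8 visits 8+1 states, so by pigeonhole some state repeats within the first 8 steps — that repeat gives the pumpable loop.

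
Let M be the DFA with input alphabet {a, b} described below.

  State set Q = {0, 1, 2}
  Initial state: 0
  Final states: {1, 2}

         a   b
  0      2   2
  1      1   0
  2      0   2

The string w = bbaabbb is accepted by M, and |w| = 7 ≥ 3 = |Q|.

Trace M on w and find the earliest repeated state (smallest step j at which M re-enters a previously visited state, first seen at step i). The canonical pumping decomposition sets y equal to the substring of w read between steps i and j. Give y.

b

Run of M on w = b b a a b b b:
  step 0: 0  (start)
  step 1: 2  (read b: 0→2)
  step 2: 2  (read b: 2→2)   ← first repeat (2 seen earlier)
  step 3: 0  (read a: 2→0)
  step 4: 2  (read a: 0→2)
  step 5: 2  (read b: 2→2)
  step 6: 2  (read b: 2→2)
  step 7: 2  (read b: 2→2)

So i = 1, j = 2, giving x = w[0:1] = b, y = w[1:2] = b, z = w[2:7] = aabbb.
Check: |xy| = 2 ≤ 3 and |y| = 1 ≥ 1. Reading y takes M from 2 back to 2, so every xyⁱz is accepted.
Since M has 3 states, any run of length ≥ 3 visits 3+1 states, so by pigeonhole some state repeats within the first 3 steps — that repeat gives the pumpable loop.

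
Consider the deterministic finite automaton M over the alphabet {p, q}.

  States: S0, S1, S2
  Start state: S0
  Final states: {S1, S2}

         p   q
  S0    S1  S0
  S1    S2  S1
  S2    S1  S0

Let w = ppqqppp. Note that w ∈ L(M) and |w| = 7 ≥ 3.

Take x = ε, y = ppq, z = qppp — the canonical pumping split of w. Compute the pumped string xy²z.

ppqppqqppp

xy^2z = ε·ppq·ppq·qppp = ppqppqqppp.
Reading y = ppq takes M from S0 back to S0, so after x·y·y the machine is still in S0, and z then leads to the accepting state S1. Hence ppqppqqppp ∈ L(M).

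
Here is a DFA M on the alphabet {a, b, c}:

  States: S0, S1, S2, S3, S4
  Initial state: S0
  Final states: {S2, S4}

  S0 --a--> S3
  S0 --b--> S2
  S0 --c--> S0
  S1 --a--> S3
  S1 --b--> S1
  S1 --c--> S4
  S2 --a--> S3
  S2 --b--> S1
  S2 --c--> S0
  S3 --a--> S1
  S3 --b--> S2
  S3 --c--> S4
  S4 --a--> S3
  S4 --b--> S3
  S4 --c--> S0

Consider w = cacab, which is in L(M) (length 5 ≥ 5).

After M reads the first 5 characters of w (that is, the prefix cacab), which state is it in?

State sequence: S0 -c-> S0 -a-> S3 -c-> S4 -a-> S3 -b-> S2

After reading 5 characters, M is in state S2.

S2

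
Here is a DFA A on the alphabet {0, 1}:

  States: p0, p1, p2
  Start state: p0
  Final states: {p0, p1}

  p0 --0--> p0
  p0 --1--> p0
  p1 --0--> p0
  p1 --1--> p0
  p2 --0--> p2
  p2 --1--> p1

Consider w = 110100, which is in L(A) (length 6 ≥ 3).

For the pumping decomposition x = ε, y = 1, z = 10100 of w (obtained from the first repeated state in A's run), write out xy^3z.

xy^3z = ε·1·1·1·10100 = 11110100.
Reading y = 1 takes A from p0 back to p0, so after x·y·y·y the machine is still in p0, and z then leads to the accepting state p0. Hence 11110100 ∈ L(A).

11110100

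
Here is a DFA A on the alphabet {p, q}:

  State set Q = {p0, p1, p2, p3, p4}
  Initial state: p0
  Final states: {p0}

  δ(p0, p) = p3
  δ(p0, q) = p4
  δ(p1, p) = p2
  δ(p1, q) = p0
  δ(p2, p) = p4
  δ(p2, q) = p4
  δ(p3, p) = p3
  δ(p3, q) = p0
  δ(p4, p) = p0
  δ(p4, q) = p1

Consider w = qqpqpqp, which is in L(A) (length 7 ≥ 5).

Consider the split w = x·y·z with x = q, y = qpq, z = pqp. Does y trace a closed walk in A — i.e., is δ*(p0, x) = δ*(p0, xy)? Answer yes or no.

yes

Run of A on the first 4 characters of w = q q p q:
  step 0: p0  (start)
  step 1: p4  (read q: p0→p4)
  step 2: p1  (read q: p4→p1)
  step 3: p2  (read p: p1→p2)
  step 4: p4  (read q: p2→p4)

After x (step 1): p4. After xy (step 4): p4.
They match, so y = qpq drives A around a cycle from p4 back to itself; pumping y any number of times keeps A in p4 before reading z, and xyⁱz ∈ L(A) for every i ≥ 0.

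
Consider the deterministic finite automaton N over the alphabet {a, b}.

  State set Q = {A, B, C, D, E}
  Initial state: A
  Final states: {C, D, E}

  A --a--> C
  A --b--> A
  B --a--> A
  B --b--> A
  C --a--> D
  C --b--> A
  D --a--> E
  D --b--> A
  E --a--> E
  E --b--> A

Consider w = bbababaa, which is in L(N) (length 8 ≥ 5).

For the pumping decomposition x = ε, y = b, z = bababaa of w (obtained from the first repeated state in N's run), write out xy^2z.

bbbababaa

xy^2z = ε·b·b·bababaa = bbbababaa.
Reading y = b takes N from A back to A, so after x·y·y the machine is still in A, and z then leads to the accepting state D. Hence bbbababaa ∈ L(N).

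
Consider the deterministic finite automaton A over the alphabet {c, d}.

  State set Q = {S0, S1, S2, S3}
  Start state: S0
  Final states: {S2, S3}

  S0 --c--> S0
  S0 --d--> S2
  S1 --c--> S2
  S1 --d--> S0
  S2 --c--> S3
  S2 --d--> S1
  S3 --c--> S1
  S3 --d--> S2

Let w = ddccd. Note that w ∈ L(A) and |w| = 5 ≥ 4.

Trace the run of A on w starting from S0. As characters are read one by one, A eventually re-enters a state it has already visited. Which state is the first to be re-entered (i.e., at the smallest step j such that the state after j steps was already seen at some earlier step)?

S2

Run of A on w = d d c c d:
  step 0: S0  (start)
  step 1: S2  (read d: S0→S2)
  step 2: S1  (read d: S2→S1)
  step 3: S2  (read c: S1→S2)   ← first repeat (S2 seen earlier)
  step 4: S3  (read c: S2→S3)
  step 5: S2  (read d: S3→S2)

The earliest repeat is at step j = 3: A is in S2, which it already visited at step i = 1.
Pumping length from the standard proof: p = 4 (the number of states). The repeated state found above gives |xy| = j ≤ 4 and |y| = j − i ≥ 1.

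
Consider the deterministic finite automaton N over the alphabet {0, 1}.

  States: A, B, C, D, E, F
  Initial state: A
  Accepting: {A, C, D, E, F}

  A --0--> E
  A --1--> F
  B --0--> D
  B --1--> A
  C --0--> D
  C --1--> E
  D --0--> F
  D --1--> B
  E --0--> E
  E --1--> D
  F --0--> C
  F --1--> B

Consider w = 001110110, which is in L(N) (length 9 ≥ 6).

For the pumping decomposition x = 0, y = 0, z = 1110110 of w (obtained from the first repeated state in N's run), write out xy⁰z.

01110110

xy⁰z = xz = 0·1110110 = 01110110.
Reading y = 0 takes N from E back to E, so after x the machine is still in E, and z then leads to the accepting state D. Hence 01110110 ∈ L(N).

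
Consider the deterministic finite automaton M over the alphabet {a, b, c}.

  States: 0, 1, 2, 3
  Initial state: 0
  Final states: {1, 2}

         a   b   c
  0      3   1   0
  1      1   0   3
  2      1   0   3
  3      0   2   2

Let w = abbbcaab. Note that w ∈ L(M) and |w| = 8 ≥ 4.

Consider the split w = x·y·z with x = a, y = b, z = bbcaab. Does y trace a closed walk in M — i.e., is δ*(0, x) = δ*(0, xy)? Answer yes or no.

Run of M on the first 2 characters of w = a b:
  step 0: 0  (start)
  step 1: 3  (read a: 0→3)
  step 2: 2  (read b: 3→2)

After x (step 1): 3. After xy (step 2): 2.
They differ (3 ≠ 2), so y is not a cycle from the state after x; this split is not the one the pumping-lemma construction produces, and pumping y need not keep the string in L(M).

no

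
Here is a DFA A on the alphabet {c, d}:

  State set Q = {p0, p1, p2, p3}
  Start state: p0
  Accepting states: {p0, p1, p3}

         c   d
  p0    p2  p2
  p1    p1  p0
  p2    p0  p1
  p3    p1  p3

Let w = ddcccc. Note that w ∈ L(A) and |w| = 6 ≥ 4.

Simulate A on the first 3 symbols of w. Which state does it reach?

Run of A on the first 3 characters of w = d d c:
  step 0: p0  (start)
  step 1: p2  (read d: p0→p2)
  step 2: p1  (read d: p2→p1)
  step 3: p1  (read c: p1→p1)

After reading 3 characters, A is in state p1.

p1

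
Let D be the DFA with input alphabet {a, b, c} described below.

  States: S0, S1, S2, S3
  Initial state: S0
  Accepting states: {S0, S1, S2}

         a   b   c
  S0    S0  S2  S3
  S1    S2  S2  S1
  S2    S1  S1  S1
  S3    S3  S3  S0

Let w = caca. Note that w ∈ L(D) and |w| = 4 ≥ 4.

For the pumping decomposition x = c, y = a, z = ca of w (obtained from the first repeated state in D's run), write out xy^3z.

xy^3z = c·a·a·a·ca = caaaca.
Reading y = a takes D from S3 back to S3, so after x·y·y·y the machine is still in S3, and z then leads to the accepting state S0. Hence caaaca ∈ L(D).

caaaca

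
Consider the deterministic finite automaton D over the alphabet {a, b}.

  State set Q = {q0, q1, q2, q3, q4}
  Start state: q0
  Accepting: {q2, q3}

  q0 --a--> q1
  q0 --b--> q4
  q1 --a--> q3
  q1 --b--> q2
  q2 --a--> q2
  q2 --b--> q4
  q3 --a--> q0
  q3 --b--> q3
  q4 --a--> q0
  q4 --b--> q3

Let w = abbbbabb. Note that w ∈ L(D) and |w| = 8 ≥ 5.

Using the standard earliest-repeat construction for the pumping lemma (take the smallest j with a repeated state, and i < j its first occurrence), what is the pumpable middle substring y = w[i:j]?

b

State sequence: q0 -a-> q1 -b-> q2 -b-> q4 -b-> q3 -b-> q3 -a-> q0 -b-> q4 -b-> q3
First repeat at step 5: q3 was already visited.

So i = 4, j = 5, giving x = w[0:4] = abbb, y = w[4:5] = b, z = w[5:8] = abb.
Check: |xy| = 5 ≤ 5 and |y| = 1 ≥ 1. Reading y takes D from q3 back to q3, so every xyⁱz is accepted.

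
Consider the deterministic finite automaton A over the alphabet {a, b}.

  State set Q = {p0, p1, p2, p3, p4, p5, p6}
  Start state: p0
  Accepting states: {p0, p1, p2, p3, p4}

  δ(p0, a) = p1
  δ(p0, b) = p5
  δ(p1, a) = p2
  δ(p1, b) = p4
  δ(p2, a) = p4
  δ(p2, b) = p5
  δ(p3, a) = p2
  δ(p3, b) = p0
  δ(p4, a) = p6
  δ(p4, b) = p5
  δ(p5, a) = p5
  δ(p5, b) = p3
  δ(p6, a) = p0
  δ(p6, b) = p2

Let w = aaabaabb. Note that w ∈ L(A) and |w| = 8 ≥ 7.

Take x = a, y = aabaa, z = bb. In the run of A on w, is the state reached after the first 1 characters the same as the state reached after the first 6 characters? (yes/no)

State sequence: p0 -a-> p1 -a-> p2 -a-> p4 -b-> p5 -a-> p5 -a-> p5

After x (step 1): p1. After xy (step 6): p5.
They differ (p1 ≠ p5), so y is not a cycle from the state after x; this split is not the one the pumping-lemma construction produces, and pumping y need not keep the string in L(A).

no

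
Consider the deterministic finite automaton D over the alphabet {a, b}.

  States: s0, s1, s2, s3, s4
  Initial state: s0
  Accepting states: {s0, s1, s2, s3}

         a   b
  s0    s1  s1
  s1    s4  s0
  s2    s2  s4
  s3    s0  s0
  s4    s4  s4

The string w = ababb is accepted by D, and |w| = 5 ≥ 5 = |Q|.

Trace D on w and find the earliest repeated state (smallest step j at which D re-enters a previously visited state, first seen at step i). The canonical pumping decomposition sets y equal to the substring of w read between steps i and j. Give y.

ab

State sequence: s0 -a-> s1 -b-> s0 -a-> s1 -b-> s0 -b-> s1
First repeat at step 2: s0 was already visited.

So i = 0, j = 2, giving x = w[0:0] = ε, y = w[0:2] = ab, z = w[2:5] = abb.
Check: |xy| = 2 ≤ 5 and |y| = 2 ≥ 1. Reading y takes D from s0 back to s0, so every xyⁱz is accepted.
Pumping length from the standard proof: p = 5 (the number of states). The repeated state found above gives |xy| = j ≤ 5 and |y| = j − i ≥ 1.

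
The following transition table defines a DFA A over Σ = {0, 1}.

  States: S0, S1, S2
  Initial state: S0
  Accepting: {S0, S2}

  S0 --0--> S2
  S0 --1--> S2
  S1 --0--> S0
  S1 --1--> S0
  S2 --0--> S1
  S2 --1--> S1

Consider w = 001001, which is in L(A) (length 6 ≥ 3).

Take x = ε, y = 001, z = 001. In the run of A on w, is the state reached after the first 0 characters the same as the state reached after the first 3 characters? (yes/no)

State sequence: S0 -0-> S2 -0-> S1 -1-> S0

After x (step 0): S0. After xy (step 3): S0.
They match, so y = 001 drives A around a cycle from S0 back to itself; pumping y any number of times keeps A in S0 before reading z, and xyⁱz ∈ L(A) for every i ≥ 0.

yes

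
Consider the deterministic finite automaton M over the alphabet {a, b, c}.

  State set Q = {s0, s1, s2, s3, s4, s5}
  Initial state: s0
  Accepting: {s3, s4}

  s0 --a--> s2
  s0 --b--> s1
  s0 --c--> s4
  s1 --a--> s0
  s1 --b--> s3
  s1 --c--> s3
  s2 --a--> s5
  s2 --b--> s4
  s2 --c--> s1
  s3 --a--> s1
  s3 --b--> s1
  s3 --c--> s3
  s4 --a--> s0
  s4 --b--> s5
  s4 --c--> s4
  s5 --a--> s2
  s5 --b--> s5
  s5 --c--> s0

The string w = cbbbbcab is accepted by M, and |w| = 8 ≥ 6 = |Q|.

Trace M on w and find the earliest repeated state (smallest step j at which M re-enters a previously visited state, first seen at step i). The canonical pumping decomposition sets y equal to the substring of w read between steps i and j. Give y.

b

Run of M on w = c b b b b c a b:
  step 0: s0  (start)
  step 1: s4  (read c: s0→s4)
  step 2: s5  (read b: s4→s5)
  step 3: s5  (read b: s5→s5)   ← first repeat (s5 seen earlier)
  step 4: s5  (read b: s5→s5)
  step 5: s5  (read b: s5→s5)
  step 6: s0  (read c: s5→s0)
  step 7: s2  (read a: s0→s2)
  step 8: s4  (read b: s2→s4)

So i = 2, j = 3, giving x = w[0:2] = cb, y = w[2:3] = b, z = w[3:8] = bbcab.
Check: |xy| = 3 ≤ 6 and |y| = 1 ≥ 1. Reading y takes M from s5 back to s5, so every xyⁱz is accepted.
Since M has 6 states, any run of length ≥ 6 visits 6+1 states, so by pigeonhole some state repeats within the first 6 steps — that repeat gives the pumpable loop.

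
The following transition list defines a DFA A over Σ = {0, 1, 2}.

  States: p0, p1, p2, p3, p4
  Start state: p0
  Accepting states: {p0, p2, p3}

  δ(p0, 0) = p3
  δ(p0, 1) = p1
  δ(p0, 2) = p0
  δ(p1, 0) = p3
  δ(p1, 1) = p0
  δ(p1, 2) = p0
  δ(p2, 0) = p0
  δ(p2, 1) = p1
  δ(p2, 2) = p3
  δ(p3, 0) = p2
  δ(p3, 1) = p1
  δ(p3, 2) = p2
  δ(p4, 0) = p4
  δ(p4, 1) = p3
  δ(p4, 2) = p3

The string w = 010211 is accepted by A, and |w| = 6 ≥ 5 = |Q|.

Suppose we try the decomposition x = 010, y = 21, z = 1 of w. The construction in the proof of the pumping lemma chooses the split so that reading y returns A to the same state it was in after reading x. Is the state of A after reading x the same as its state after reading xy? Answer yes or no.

Run of A on the first 5 characters of w = 0 1 0 2 1:
  step 0: p0  (start)
  step 1: p3  (read 0: p0→p3)
  step 2: p1  (read 1: p3→p1)
  step 3: p3  (read 0: p1→p3)
  step 4: p2  (read 2: p3→p2)
  step 5: p1  (read 1: p2→p1)

After x (step 3): p3. After xy (step 5): p1.
They differ (p3 ≠ p1), so y is not a cycle from the state after x; this split is not the one the pumping-lemma construction produces, and pumping y need not keep the string in L(A).

no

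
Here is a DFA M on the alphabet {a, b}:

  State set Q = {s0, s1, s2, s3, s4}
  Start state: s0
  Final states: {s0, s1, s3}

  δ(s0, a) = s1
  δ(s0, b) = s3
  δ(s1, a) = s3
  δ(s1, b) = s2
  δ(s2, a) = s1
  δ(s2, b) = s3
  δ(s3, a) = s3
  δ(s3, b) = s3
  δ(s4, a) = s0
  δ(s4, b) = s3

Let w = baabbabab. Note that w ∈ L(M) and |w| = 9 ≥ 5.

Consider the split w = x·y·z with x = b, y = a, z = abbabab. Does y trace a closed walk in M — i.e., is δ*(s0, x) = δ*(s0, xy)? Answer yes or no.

Run of M on the first 2 characters of w = b a:
  step 0: s0  (start)
  step 1: s3  (read b: s0→s3)
  step 2: s3  (read a: s3→s3)

After x (step 1): s3. After xy (step 2): s3.
They match, so y = a drives M around a cycle from s3 back to itself; pumping y any number of times keeps M in s3 before reading z, and xyⁱz ∈ L(M) for every i ≥ 0.

yes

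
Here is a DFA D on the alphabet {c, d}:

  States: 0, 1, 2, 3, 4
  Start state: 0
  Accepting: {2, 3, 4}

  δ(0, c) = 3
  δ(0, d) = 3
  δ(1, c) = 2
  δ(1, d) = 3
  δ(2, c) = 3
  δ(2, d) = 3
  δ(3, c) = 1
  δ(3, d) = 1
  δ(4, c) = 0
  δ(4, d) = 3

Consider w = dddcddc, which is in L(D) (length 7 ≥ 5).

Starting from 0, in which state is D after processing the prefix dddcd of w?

State sequence: 0 -d-> 3 -d-> 1 -d-> 3 -c-> 1 -d-> 3

After reading 5 characters, D is in state 3.
(This kind of state-tracing is the core of the pumping-lemma construction: with 5 states, pigeonhole forces a repeat within the first 5 steps.)

3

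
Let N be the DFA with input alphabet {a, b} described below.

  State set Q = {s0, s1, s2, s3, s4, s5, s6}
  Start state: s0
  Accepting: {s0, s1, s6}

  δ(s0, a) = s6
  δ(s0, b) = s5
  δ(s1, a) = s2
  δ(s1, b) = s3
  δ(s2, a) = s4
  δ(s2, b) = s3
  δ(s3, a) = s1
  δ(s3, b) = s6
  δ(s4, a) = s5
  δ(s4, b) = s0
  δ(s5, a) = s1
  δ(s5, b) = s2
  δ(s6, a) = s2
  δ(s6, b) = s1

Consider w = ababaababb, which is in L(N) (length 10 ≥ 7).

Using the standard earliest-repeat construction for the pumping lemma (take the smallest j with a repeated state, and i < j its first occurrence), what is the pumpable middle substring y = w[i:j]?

aba

State sequence: s0 -a-> s6 -b-> s1 -a-> s2 -b-> s3 -a-> s1 -a-> s2 -b-> s3 -a-> s1 -b-> s3 -b-> s6
First repeat at step 5: s1 was already visited.

So i = 2, j = 5, giving x = w[0:2] = ab, y = w[2:5] = aba, z = w[5:10] = ababb.
Check: |xy| = 5 ≤ 7 and |y| = 3 ≥ 1. Reading y takes N from s1 back to s1, so every xyⁱz is accepted.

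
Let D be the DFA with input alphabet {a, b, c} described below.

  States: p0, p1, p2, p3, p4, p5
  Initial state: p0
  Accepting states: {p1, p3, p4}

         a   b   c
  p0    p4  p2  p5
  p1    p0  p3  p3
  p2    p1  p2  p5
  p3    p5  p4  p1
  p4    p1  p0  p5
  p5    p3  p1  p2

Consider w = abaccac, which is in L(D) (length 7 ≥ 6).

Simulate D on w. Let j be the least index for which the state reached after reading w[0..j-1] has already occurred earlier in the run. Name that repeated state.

Run of D on w = a b a c c a c:
  step 0: p0  (start)
  step 1: p4  (read a: p0→p4)
  step 2: p0  (read b: p4→p0)   ← first repeat (p0 seen earlier)
  step 3: p4  (read a: p0→p4)
  step 4: p5  (read c: p4→p5)
  step 5: p2  (read c: p5→p2)
  step 6: p1  (read a: p2→p1)
  step 7: p3  (read c: p1→p3)

The earliest repeat is at step j = 2: D is in p0, which it already visited at step i = 0.
Pumping length from the standard proof: p = 6 (the number of states). The repeated state found above gives |xy| = j ≤ 6 and |y| = j − i ≥ 1.

p0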